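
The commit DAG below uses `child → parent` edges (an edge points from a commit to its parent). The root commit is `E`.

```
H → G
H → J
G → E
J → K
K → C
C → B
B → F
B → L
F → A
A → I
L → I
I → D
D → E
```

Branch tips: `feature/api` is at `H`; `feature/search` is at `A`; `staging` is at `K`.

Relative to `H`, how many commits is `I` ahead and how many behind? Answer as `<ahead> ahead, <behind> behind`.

Reachable from I: {D, E, I}.
Reachable from H: {A, B, C, D, E, F, G, H, I, J, K, L}.
Only in I's history (ahead): {} — 0.
Only in H's history (behind): {A, B, C, F, G, H, J, K, L} — 9.

0 ahead, 9 behind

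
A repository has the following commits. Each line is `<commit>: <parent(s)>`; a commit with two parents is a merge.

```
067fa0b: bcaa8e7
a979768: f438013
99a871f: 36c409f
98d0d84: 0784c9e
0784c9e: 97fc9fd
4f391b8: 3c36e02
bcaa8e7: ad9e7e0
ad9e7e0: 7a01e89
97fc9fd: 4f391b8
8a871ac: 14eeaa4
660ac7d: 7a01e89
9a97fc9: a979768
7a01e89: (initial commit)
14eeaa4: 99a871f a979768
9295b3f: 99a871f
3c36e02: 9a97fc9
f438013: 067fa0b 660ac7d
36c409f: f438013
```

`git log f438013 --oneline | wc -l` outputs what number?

6

Walking parent pointers from f438013: reachable set = {067fa0b, 660ac7d, 7a01e89, ad9e7e0, bcaa8e7, f438013}.
That is 6 commits.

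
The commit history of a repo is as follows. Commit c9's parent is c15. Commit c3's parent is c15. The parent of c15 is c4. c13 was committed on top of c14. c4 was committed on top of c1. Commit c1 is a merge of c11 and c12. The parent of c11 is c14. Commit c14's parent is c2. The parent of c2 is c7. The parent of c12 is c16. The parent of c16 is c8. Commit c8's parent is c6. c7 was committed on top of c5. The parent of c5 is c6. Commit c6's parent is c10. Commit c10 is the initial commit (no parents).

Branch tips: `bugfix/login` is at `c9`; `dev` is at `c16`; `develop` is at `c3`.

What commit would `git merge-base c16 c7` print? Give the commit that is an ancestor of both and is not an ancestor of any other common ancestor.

c6

Ancestors of c16: {c10, c16, c6, c8}.
Ancestors of c7: {c10, c5, c6, c7}.
Common ancestors: {c10, c6}.
Among these, c6 is not an ancestor of any other common ancestor — it is the merge base.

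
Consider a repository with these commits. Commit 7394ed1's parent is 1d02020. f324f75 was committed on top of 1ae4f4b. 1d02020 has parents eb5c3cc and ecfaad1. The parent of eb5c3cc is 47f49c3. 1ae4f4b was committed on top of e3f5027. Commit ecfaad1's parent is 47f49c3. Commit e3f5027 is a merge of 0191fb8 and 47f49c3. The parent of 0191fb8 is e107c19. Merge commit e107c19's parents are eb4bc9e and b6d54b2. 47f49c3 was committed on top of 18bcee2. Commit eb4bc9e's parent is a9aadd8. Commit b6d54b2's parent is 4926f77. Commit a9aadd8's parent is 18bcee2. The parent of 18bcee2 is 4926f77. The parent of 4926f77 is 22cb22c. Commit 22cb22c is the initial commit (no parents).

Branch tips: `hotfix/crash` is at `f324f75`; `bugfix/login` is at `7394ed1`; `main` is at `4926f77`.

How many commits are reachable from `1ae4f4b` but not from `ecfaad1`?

7

Reachable from 1ae4f4b: {0191fb8, 18bcee2, 1ae4f4b, 22cb22c, 47f49c3, 4926f77, a9aadd8, b6d54b2, e107c19, e3f5027, eb4bc9e}.
Reachable from ecfaad1: {18bcee2, 22cb22c, 47f49c3, 4926f77, ecfaad1}.
In 1ae4f4b's history but not ecfaad1's: {0191fb8, 1ae4f4b, a9aadd8, b6d54b2, e107c19, e3f5027, eb4bc9e} — 7 commits.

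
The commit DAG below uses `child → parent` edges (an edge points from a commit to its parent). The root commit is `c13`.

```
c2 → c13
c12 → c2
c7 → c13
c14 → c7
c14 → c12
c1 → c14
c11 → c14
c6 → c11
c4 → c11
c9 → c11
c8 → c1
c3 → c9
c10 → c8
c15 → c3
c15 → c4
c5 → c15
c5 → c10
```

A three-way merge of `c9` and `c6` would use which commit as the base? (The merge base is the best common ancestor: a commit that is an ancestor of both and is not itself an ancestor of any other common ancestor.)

Ancestors of c9: {c11, c12, c13, c14, c2, c7, c9}.
Ancestors of c6: {c11, c12, c13, c14, c2, c6, c7}.
Common ancestors: {c11, c12, c13, c14, c2, c7}.
Among these, c11 is not an ancestor of any other common ancestor — it is the merge base.

c11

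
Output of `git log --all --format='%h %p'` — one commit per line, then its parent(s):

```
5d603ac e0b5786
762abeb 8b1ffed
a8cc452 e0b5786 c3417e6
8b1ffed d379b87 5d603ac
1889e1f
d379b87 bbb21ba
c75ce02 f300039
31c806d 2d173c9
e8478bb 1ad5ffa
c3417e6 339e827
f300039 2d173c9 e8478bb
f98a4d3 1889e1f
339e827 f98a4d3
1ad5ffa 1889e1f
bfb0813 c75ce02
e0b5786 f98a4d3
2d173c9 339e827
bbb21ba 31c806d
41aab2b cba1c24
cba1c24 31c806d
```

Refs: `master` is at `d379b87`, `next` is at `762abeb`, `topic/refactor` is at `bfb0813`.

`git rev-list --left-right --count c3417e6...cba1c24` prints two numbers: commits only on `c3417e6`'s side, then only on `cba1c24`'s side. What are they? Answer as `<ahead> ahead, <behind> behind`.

1 ahead, 3 behind

Reachable from c3417e6: {1889e1f, 339e827, c3417e6, f98a4d3}.
Reachable from cba1c24: {1889e1f, 2d173c9, 31c806d, 339e827, cba1c24, f98a4d3}.
Only in c3417e6's history (ahead): {c3417e6} — 1.
Only in cba1c24's history (behind): {2d173c9, 31c806d, cba1c24} — 3.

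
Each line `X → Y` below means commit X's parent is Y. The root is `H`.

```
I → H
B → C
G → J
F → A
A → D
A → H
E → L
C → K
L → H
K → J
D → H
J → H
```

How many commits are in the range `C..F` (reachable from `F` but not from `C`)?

Reachable from F: {A, D, F, H}.
Reachable from C: {C, H, J, K}.
In F's history but not C's: {A, D, F} — 3 commits.

3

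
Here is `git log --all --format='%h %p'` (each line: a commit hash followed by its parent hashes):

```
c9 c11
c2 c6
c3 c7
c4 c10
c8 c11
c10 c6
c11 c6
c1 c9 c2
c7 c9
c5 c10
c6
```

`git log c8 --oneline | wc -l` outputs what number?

Walking parent pointers from c8: reachable set = {c11, c6, c8}.
That is 3 commits.

3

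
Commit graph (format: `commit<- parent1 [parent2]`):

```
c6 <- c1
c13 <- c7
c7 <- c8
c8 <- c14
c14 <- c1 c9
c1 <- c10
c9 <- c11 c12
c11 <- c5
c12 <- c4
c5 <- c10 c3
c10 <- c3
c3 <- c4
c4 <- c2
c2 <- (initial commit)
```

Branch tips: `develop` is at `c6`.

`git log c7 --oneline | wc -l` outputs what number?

12

Walking parent pointers from c7: reachable set = {c1, c10, c11, c12, c14, c2, c3, c4, c5, c7, c8, c9}.
That is 12 commits.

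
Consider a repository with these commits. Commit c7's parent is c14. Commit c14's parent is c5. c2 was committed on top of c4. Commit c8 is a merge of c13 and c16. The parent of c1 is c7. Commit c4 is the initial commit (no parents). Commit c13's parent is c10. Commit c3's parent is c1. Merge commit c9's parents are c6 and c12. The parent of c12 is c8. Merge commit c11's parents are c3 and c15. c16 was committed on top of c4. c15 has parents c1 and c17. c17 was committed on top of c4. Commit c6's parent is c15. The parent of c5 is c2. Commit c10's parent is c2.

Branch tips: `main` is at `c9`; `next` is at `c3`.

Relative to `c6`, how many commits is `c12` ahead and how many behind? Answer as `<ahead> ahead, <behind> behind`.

Reachable from c12: {c10, c12, c13, c16, c2, c4, c8}.
Reachable from c6: {c1, c14, c15, c17, c2, c4, c5, c6, c7}.
Only in c12's history (ahead): {c10, c12, c13, c16, c8} — 5.
Only in c6's history (behind): {c1, c14, c15, c17, c5, c6, c7} — 7.

5 ahead, 7 behind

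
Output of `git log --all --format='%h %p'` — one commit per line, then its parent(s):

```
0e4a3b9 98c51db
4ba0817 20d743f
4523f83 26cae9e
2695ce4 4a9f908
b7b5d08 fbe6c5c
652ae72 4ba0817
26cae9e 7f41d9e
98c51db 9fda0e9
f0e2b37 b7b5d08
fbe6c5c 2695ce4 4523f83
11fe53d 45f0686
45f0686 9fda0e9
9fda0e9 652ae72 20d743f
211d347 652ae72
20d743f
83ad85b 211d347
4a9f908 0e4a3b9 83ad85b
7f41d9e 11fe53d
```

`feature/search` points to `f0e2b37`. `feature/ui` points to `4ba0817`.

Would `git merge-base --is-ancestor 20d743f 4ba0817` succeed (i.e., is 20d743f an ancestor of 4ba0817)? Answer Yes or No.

Ancestors of 4ba0817 (commits reachable by following parents): {20d743f, 4ba0817}.
20d743f is in that set, so it is an ancestor of 4ba0817.

Yes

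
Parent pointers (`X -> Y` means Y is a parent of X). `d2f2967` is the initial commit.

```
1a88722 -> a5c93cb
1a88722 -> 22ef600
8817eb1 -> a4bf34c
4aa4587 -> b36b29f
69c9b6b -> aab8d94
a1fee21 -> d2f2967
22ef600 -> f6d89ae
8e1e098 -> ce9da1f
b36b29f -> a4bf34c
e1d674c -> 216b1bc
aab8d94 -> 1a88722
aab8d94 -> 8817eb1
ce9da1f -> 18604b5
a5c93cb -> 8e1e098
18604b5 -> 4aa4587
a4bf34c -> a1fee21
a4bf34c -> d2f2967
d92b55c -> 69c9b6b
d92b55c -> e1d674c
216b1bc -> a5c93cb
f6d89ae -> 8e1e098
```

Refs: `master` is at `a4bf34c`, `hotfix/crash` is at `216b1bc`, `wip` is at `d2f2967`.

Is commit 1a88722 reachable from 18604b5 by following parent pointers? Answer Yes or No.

No

Ancestors of 18604b5: {18604b5, 4aa4587, a1fee21, a4bf34c, b36b29f, d2f2967}.
1a88722 is not in that set, so it is not an ancestor of 18604b5.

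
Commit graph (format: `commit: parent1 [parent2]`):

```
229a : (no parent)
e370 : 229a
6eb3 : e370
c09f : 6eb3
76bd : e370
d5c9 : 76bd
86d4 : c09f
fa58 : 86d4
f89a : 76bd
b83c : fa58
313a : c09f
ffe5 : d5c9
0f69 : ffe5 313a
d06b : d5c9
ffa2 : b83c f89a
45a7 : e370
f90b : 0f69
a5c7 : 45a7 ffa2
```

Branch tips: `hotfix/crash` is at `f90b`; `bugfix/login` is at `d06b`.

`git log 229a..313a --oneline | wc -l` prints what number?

Reachable from 313a: {229a, 313a, 6eb3, c09f, e370}.
Reachable from 229a: {229a}.
In 313a's history but not 229a's: {313a, 6eb3, c09f, e370} — 4 commits.

4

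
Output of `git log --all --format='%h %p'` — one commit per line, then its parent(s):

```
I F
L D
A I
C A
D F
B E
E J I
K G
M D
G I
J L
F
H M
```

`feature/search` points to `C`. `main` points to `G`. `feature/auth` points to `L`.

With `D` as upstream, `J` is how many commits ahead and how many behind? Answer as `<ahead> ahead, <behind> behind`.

Reachable from J: {D, F, J, L}.
Reachable from D: {D, F}.
Only in J's history (ahead): {J, L} — 2.
Only in D's history (behind): {} — 0.

2 ahead, 0 behind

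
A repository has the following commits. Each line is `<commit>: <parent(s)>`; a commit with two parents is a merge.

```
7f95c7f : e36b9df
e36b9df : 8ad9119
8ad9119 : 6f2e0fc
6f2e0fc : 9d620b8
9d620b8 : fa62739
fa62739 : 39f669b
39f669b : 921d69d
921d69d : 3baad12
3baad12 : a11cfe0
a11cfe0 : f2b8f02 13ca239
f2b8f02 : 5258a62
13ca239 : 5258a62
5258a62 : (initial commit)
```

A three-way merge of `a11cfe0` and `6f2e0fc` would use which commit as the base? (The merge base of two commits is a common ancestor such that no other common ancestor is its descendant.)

Ancestors of a11cfe0: {13ca239, 5258a62, a11cfe0, f2b8f02}.
Ancestors of 6f2e0fc: {13ca239, 39f669b, 3baad12, 5258a62, 6f2e0fc, 921d69d, 9d620b8, a11cfe0, f2b8f02, fa62739}.
Common ancestors: {13ca239, 5258a62, a11cfe0, f2b8f02}.
Among these, a11cfe0 is not an ancestor of any other common ancestor — it is the merge base.

a11cfe0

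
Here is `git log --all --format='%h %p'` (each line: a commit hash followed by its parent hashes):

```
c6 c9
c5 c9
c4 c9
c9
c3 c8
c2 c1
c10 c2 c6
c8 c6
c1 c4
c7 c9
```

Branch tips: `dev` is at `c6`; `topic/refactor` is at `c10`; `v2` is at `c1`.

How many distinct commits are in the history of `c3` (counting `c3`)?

4

Walking parent pointers from c3: reachable set = {c3, c6, c8, c9}.
That is 4 commits.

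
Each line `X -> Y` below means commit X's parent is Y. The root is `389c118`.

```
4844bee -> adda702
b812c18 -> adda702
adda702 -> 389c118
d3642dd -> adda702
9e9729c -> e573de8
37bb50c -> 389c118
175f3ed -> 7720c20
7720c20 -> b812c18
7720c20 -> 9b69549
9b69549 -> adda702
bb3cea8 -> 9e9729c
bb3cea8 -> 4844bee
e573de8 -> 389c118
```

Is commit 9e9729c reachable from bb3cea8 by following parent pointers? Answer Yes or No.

Yes

Ancestors of bb3cea8 (commits reachable by following parents): {389c118, 4844bee, 9e9729c, adda702, bb3cea8, e573de8}.
9e9729c is in that set, so it is an ancestor of bb3cea8.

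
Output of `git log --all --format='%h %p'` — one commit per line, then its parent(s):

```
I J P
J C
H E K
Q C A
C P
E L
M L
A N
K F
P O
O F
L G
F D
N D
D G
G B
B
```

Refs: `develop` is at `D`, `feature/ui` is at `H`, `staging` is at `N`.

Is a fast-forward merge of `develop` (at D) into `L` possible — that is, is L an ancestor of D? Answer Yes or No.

A fast-forward from L to D is possible iff L is an ancestor of D.
Ancestors of D: {B, D, G}.
L is not among them, so fast-forward is not possible.

No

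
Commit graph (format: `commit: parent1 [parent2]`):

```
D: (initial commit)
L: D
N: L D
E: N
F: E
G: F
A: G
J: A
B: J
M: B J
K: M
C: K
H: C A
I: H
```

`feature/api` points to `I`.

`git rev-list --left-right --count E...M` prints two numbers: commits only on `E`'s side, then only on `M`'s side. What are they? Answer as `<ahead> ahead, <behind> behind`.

Reachable from E: {D, E, L, N}.
Reachable from M: {A, B, D, E, F, G, J, L, M, N}.
Only in E's history (ahead): {} — 0.
Only in M's history (behind): {A, B, F, G, J, M} — 6.

0 ahead, 6 behind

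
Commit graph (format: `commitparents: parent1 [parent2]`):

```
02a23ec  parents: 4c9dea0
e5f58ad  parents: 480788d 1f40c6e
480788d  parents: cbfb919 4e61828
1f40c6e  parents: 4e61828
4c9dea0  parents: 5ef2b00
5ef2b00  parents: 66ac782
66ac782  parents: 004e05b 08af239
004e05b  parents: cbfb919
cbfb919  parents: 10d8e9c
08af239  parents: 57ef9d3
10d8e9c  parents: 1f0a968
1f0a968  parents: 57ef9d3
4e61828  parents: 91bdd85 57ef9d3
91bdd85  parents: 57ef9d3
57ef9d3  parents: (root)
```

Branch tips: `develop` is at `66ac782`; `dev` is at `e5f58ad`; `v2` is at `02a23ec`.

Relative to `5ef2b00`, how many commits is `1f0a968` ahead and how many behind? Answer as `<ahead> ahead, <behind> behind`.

Reachable from 1f0a968: {1f0a968, 57ef9d3}.
Reachable from 5ef2b00: {004e05b, 08af239, 10d8e9c, 1f0a968, 57ef9d3, 5ef2b00, 66ac782, cbfb919}.
Only in 1f0a968's history (ahead): {} — 0.
Only in 5ef2b00's history (behind): {004e05b, 08af239, 10d8e9c, 5ef2b00, 66ac782, cbfb919} — 6.

0 ahead, 6 behind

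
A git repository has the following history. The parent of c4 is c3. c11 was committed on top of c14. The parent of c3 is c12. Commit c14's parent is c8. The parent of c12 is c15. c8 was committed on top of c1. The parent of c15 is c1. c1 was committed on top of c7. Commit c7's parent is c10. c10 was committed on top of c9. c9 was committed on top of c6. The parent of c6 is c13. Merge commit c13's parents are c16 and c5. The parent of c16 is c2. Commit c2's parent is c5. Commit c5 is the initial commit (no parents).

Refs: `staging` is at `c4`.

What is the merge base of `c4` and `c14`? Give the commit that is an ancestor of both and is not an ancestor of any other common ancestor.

c1

Ancestors of c4: {c1, c10, c12, c13, c15, c16, c2, c3, c4, c5, c6, c7, c9}.
Ancestors of c14: {c1, c10, c13, c14, c16, c2, c5, c6, c7, c8, c9}.
Common ancestors: {c1, c10, c13, c16, c2, c5, c6, c7, c9}.
Among these, c1 is not an ancestor of any other common ancestor — it is the merge base.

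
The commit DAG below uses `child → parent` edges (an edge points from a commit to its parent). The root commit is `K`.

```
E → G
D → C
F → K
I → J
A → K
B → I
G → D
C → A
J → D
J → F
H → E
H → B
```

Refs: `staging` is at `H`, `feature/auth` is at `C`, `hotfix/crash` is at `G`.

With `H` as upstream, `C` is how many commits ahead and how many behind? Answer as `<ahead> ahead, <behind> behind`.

0 ahead, 8 behind

Reachable from C: {A, C, K}.
Reachable from H: {A, B, C, D, E, F, G, H, I, J, K}.
Only in C's history (ahead): {} — 0.
Only in H's history (behind): {B, D, E, F, G, H, I, J} — 8.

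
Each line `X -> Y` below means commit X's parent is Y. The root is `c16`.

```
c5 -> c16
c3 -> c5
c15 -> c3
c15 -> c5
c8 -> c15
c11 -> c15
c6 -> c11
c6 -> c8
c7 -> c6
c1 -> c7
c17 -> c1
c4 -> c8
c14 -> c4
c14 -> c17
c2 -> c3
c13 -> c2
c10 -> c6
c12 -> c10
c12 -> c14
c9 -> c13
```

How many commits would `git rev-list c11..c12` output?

Reachable from c12: {c1, c10, c11, c12, c14, c15, c16, c17, c3, c4, c5, c6, c7, c8}.
Reachable from c11: {c11, c15, c16, c3, c5}.
In c12's history but not c11's: {c1, c10, c12, c14, c17, c4, c6, c7, c8} — 9 commits.

9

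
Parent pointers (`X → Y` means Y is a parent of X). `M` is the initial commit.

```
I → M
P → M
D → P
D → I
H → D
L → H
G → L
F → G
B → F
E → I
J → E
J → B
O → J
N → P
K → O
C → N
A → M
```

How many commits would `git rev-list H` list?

5

Walking parent pointers from H: reachable set = {D, H, I, M, P}.
That is 5 commits.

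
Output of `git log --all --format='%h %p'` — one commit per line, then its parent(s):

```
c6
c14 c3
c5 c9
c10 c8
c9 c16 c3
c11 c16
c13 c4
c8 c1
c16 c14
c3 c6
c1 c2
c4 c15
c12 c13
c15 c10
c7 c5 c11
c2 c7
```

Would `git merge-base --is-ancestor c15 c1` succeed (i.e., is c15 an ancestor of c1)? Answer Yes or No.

No

Ancestors of c1: {c1, c11, c14, c16, c2, c3, c5, c6, c7, c9}.
c15 is not in that set, so it is not an ancestor of c1.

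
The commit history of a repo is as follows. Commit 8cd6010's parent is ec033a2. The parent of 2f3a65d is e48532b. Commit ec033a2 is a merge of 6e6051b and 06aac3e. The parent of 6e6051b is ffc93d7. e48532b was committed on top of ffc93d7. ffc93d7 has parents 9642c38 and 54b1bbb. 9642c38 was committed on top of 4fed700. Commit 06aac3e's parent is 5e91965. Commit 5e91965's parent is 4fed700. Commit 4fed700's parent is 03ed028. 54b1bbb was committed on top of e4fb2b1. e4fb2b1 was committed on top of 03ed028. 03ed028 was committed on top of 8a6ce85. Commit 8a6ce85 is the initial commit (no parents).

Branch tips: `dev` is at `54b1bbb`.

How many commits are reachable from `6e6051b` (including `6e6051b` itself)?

8

Walking parent pointers from 6e6051b: reachable set = {03ed028, 4fed700, 54b1bbb, 6e6051b, 8a6ce85, 9642c38, e4fb2b1, ffc93d7}.
That is 8 commits.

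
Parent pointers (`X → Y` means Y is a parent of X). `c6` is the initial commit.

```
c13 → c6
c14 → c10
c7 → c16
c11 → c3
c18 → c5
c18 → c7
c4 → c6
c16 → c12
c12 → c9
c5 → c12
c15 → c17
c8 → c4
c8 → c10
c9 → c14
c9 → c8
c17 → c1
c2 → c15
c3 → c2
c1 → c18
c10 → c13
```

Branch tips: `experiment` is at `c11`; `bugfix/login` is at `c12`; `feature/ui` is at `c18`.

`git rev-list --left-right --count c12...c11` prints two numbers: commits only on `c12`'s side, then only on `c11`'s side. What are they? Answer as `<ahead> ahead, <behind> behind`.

0 ahead, 10 behind

Reachable from c12: {c10, c12, c13, c14, c4, c6, c8, c9}.
Reachable from c11: {c1, c10, c11, c12, c13, c14, c15, c16, c17, c18, c2, c3, c4, c5, c6, c7, c8, c9}.
Only in c12's history (ahead): {} — 0.
Only in c11's history (behind): {c1, c11, c15, c16, c17, c18, c2, c3, c5, c7} — 10.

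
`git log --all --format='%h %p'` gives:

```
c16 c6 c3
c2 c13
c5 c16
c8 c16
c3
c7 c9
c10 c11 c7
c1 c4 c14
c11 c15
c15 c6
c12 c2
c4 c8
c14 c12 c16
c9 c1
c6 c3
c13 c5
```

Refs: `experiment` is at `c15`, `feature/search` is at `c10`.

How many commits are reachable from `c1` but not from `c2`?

5

Reachable from c1: {c1, c12, c13, c14, c16, c2, c3, c4, c5, c6, c8}.
Reachable from c2: {c13, c16, c2, c3, c5, c6}.
In c1's history but not c2's: {c1, c12, c14, c4, c8} — 5 commits.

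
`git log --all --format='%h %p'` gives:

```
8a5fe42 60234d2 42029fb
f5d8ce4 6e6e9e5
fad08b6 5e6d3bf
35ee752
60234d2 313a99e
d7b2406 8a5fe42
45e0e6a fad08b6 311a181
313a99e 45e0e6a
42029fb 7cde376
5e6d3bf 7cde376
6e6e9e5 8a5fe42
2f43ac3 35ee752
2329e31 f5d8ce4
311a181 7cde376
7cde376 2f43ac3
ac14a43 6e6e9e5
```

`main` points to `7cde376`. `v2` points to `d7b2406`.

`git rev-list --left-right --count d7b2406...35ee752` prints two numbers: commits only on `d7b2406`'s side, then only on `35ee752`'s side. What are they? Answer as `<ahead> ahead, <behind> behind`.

11 ahead, 0 behind

Reachable from d7b2406: {2f43ac3, 311a181, 313a99e, 35ee752, 42029fb, 45e0e6a, 5e6d3bf, 60234d2, 7cde376, 8a5fe42, d7b2406, fad08b6}.
Reachable from 35ee752: {35ee752}.
Only in d7b2406's history (ahead): {2f43ac3, 311a181, 313a99e, 42029fb, 45e0e6a, 5e6d3bf, 60234d2, 7cde376, 8a5fe42, d7b2406, fad08b6} — 11.
Only in 35ee752's history (behind): {} — 0.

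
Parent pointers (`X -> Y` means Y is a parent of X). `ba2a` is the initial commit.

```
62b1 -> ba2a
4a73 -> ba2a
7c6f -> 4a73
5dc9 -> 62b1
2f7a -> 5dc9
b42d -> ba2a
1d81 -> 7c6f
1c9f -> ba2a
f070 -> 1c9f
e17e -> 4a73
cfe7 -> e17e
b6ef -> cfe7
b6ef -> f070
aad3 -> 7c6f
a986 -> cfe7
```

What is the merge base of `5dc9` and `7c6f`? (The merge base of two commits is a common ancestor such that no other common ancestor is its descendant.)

ba2a

Ancestors of 5dc9: {5dc9, 62b1, ba2a}.
Ancestors of 7c6f: {4a73, 7c6f, ba2a}.
Common ancestors: {ba2a}.
The only common ancestor is ba2a, so it is the merge base.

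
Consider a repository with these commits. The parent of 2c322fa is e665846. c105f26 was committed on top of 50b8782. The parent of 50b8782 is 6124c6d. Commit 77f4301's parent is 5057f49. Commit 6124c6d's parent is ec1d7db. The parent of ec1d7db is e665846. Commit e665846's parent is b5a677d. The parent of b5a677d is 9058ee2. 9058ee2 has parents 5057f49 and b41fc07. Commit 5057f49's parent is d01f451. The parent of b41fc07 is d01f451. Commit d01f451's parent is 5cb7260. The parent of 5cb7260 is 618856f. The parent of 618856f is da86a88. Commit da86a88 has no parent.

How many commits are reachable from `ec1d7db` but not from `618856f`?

Reachable from ec1d7db: {5057f49, 5cb7260, 618856f, 9058ee2, b41fc07, b5a677d, d01f451, da86a88, e665846, ec1d7db}.
Reachable from 618856f: {618856f, da86a88}.
In ec1d7db's history but not 618856f's: {5057f49, 5cb7260, 9058ee2, b41fc07, b5a677d, d01f451, e665846, ec1d7db} — 8 commits.

8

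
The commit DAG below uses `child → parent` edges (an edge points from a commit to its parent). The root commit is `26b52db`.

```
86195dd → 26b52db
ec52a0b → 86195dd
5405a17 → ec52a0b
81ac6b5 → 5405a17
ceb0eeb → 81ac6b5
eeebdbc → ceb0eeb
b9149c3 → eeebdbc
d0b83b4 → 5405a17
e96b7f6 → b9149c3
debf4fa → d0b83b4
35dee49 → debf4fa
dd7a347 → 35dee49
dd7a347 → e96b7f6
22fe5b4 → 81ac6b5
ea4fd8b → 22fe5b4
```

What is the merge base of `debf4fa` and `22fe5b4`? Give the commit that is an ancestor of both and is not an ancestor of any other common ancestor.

5405a17

Ancestors of debf4fa: {26b52db, 5405a17, 86195dd, d0b83b4, debf4fa, ec52a0b}.
Ancestors of 22fe5b4: {22fe5b4, 26b52db, 5405a17, 81ac6b5, 86195dd, ec52a0b}.
Common ancestors: {26b52db, 5405a17, 86195dd, ec52a0b}.
Among these, 5405a17 is not an ancestor of any other common ancestor — it is the merge base.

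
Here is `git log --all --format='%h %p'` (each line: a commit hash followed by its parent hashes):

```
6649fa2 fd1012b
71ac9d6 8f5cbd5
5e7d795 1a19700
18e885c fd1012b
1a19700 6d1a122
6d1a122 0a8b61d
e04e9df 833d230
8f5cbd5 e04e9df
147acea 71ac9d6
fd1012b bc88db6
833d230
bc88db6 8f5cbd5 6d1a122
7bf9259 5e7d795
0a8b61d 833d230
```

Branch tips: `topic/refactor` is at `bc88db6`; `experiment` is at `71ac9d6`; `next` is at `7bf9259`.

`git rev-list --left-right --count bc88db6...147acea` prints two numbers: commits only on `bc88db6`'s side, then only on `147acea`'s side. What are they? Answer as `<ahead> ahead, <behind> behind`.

3 ahead, 2 behind

Reachable from bc88db6: {0a8b61d, 6d1a122, 833d230, 8f5cbd5, bc88db6, e04e9df}.
Reachable from 147acea: {147acea, 71ac9d6, 833d230, 8f5cbd5, e04e9df}.
Only in bc88db6's history (ahead): {0a8b61d, 6d1a122, bc88db6} — 3.
Only in 147acea's history (behind): {147acea, 71ac9d6} — 2.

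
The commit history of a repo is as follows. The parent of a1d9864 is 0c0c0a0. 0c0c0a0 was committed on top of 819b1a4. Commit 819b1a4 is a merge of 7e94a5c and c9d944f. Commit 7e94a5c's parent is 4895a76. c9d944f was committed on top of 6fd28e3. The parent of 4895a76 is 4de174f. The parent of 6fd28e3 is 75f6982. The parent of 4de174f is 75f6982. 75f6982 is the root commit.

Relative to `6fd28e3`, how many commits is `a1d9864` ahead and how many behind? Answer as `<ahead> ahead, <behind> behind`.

7 ahead, 0 behind

Reachable from a1d9864: {0c0c0a0, 4895a76, 4de174f, 6fd28e3, 75f6982, 7e94a5c, 819b1a4, a1d9864, c9d944f}.
Reachable from 6fd28e3: {6fd28e3, 75f6982}.
Only in a1d9864's history (ahead): {0c0c0a0, 4895a76, 4de174f, 7e94a5c, 819b1a4, a1d9864, c9d944f} — 7.
Only in 6fd28e3's history (behind): {} — 0.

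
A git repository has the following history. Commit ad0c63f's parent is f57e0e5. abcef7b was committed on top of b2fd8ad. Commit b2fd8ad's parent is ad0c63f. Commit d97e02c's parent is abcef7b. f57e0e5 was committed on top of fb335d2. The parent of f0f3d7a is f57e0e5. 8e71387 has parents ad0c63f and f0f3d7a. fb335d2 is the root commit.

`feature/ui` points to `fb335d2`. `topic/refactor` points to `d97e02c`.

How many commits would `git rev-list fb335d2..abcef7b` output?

4

Reachable from abcef7b: {abcef7b, ad0c63f, b2fd8ad, f57e0e5, fb335d2}.
Reachable from fb335d2: {fb335d2}.
In abcef7b's history but not fb335d2's: {abcef7b, ad0c63f, b2fd8ad, f57e0e5} — 4 commits.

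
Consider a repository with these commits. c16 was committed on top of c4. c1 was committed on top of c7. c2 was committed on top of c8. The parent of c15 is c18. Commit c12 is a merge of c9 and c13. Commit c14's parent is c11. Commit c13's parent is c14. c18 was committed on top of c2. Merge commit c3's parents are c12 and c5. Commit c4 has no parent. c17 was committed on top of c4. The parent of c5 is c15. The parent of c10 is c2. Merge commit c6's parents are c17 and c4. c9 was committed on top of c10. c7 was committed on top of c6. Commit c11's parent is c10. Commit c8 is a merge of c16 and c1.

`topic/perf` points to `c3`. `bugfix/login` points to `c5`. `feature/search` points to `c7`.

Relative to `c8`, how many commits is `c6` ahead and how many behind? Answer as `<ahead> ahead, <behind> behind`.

Reachable from c6: {c17, c4, c6}.
Reachable from c8: {c1, c16, c17, c4, c6, c7, c8}.
Only in c6's history (ahead): {} — 0.
Only in c8's history (behind): {c1, c16, c7, c8} — 4.

0 ahead, 4 behind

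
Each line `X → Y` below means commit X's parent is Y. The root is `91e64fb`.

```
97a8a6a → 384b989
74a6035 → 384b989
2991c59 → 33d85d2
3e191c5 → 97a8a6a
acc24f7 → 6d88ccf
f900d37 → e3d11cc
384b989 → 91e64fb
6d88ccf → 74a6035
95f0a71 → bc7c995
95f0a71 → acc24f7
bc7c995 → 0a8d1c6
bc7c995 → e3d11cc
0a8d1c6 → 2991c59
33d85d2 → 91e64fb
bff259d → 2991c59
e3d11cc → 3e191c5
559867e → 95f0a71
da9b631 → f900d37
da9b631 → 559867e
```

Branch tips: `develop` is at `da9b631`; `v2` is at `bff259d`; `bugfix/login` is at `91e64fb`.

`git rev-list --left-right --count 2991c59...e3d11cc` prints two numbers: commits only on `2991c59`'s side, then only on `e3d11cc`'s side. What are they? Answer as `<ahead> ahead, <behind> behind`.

2 ahead, 4 behind

Reachable from 2991c59: {2991c59, 33d85d2, 91e64fb}.
Reachable from e3d11cc: {384b989, 3e191c5, 91e64fb, 97a8a6a, e3d11cc}.
Only in 2991c59's history (ahead): {2991c59, 33d85d2} — 2.
Only in e3d11cc's history (behind): {384b989, 3e191c5, 97a8a6a, e3d11cc} — 4.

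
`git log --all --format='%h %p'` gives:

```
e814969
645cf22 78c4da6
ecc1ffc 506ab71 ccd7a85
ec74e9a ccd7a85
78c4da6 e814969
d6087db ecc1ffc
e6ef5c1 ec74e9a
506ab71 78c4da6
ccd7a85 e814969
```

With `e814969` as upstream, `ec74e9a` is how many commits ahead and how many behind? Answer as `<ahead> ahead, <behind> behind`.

2 ahead, 0 behind

Reachable from ec74e9a: {ccd7a85, e814969, ec74e9a}.
Reachable from e814969: {e814969}.
Only in ec74e9a's history (ahead): {ccd7a85, ec74e9a} — 2.
Only in e814969's history (behind): {} — 0.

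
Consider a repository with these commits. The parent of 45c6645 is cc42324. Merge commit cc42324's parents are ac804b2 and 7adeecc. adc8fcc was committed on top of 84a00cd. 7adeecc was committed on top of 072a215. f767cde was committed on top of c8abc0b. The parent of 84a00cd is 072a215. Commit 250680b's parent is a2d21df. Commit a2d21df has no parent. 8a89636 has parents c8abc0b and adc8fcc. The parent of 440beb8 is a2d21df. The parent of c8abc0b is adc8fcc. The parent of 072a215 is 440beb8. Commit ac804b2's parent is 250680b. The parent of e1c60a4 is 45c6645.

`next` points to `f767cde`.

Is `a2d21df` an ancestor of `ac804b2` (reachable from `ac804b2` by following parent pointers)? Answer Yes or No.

Ancestors of ac804b2 (commits reachable by following parents): {250680b, a2d21df, ac804b2}.
a2d21df is in that set, so it is an ancestor of ac804b2.

Yes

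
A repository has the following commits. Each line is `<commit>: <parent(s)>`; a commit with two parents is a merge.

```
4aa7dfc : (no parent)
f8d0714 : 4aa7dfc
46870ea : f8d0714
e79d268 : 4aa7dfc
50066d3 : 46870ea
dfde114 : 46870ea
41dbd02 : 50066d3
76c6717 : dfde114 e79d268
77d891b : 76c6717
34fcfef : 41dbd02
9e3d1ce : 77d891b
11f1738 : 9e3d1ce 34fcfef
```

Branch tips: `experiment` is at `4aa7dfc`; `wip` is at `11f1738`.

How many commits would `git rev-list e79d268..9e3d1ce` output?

6

Reachable from 9e3d1ce: {46870ea, 4aa7dfc, 76c6717, 77d891b, 9e3d1ce, dfde114, e79d268, f8d0714}.
Reachable from e79d268: {4aa7dfc, e79d268}.
In 9e3d1ce's history but not e79d268's: {46870ea, 76c6717, 77d891b, 9e3d1ce, dfde114, f8d0714} — 6 commits.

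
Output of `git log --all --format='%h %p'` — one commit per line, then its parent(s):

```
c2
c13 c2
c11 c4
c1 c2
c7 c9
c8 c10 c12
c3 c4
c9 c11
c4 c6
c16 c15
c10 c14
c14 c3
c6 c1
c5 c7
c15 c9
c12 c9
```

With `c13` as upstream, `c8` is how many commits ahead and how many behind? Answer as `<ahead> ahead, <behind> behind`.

10 ahead, 1 behind

Reachable from c8: {c1, c10, c11, c12, c14, c2, c3, c4, c6, c8, c9}.
Reachable from c13: {c13, c2}.
Only in c8's history (ahead): {c1, c10, c11, c12, c14, c3, c4, c6, c8, c9} — 10.
Only in c13's history (behind): {c13} — 1.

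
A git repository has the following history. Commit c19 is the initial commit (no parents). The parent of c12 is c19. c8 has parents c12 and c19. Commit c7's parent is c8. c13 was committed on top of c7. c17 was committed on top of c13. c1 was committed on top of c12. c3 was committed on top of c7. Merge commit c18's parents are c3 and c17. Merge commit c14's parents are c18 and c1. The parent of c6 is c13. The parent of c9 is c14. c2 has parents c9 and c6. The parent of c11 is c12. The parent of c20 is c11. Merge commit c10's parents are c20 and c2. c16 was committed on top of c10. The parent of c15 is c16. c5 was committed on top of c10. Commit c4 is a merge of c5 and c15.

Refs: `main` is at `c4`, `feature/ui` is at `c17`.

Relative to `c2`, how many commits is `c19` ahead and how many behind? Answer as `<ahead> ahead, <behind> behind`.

Reachable from c19: {c19}.
Reachable from c2: {c1, c12, c13, c14, c17, c18, c19, c2, c3, c6, c7, c8, c9}.
Only in c19's history (ahead): {} — 0.
Only in c2's history (behind): {c1, c12, c13, c14, c17, c18, c2, c3, c6, c7, c8, c9} — 12.

0 ahead, 12 behind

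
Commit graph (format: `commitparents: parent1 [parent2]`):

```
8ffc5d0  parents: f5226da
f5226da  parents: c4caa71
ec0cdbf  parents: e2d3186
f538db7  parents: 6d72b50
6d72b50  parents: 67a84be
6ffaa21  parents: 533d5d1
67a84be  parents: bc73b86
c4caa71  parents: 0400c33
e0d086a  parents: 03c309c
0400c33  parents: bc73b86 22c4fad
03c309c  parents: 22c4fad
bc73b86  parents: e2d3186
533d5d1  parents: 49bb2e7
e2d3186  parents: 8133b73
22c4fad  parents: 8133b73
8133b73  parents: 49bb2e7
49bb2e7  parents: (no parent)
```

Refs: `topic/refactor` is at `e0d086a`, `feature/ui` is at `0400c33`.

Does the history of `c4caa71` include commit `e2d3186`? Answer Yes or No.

Yes

Ancestors of c4caa71 (commits reachable by following parents): {0400c33, 22c4fad, 49bb2e7, 8133b73, bc73b86, c4caa71, e2d3186}.
e2d3186 is in that set, so it is an ancestor of c4caa71.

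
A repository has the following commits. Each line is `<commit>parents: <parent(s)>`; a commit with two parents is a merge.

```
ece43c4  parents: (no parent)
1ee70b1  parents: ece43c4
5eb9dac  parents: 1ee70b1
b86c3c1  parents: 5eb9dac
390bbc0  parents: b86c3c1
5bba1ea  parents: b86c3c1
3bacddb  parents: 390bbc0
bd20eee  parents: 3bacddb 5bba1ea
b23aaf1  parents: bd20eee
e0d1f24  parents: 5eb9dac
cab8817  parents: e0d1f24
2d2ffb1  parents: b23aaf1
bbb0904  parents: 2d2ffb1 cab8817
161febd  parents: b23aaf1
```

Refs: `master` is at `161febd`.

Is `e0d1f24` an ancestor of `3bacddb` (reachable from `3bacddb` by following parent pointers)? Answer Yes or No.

Ancestors of 3bacddb: {1ee70b1, 390bbc0, 3bacddb, 5eb9dac, b86c3c1, ece43c4}.
e0d1f24 is not in that set, so it is not an ancestor of 3bacddb.

No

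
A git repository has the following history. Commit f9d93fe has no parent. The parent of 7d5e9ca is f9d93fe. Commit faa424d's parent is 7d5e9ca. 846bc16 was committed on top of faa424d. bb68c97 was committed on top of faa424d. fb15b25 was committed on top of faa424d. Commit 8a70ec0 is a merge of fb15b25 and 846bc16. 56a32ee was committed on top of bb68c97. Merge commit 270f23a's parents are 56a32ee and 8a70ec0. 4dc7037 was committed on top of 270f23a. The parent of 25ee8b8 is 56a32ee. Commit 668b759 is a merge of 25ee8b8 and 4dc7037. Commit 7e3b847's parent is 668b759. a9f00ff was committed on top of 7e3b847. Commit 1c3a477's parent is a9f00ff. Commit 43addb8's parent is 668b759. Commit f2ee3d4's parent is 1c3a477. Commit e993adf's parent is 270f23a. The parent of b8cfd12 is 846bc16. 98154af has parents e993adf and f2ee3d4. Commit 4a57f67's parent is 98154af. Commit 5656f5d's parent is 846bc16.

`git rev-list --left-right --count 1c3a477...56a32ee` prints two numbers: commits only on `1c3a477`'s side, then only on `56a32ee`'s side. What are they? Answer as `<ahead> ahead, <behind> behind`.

Reachable from 1c3a477: {1c3a477, 25ee8b8, 270f23a, 4dc7037, 56a32ee, 668b759, 7d5e9ca, 7e3b847, 846bc16, 8a70ec0, a9f00ff, bb68c97, f9d93fe, faa424d, fb15b25}.
Reachable from 56a32ee: {56a32ee, 7d5e9ca, bb68c97, f9d93fe, faa424d}.
Only in 1c3a477's history (ahead): {1c3a477, 25ee8b8, 270f23a, 4dc7037, 668b759, 7e3b847, 846bc16, 8a70ec0, a9f00ff, fb15b25} — 10.
Only in 56a32ee's history (behind): {} — 0.

10 ahead, 0 behind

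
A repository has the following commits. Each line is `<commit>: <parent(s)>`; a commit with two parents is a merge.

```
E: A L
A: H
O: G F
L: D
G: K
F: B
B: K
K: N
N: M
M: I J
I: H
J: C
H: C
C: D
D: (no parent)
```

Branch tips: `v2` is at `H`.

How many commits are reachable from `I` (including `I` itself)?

4

Walking parent pointers from I: reachable set = {C, D, H, I}.
That is 4 commits.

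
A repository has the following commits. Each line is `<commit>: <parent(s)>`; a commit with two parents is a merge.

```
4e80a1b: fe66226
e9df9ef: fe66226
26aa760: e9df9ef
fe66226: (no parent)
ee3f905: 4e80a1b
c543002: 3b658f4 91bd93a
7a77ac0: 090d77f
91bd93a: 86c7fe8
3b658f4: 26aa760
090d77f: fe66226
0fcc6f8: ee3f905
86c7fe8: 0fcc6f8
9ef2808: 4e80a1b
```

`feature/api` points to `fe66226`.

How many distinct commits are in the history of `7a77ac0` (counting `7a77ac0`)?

Walking parent pointers from 7a77ac0: reachable set = {090d77f, 7a77ac0, fe66226}.
That is 3 commits.

3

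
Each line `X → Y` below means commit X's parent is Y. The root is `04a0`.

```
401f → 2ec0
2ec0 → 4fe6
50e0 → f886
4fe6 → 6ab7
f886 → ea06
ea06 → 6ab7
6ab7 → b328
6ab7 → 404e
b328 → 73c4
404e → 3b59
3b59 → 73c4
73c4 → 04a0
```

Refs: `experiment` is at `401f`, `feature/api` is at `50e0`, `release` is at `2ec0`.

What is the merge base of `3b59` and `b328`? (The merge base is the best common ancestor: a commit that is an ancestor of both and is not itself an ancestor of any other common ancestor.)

73c4

Ancestors of 3b59: {04a0, 3b59, 73c4}.
Ancestors of b328: {04a0, 73c4, b328}.
Common ancestors: {04a0, 73c4}.
Among these, 73c4 is not an ancestor of any other common ancestor — it is the merge base.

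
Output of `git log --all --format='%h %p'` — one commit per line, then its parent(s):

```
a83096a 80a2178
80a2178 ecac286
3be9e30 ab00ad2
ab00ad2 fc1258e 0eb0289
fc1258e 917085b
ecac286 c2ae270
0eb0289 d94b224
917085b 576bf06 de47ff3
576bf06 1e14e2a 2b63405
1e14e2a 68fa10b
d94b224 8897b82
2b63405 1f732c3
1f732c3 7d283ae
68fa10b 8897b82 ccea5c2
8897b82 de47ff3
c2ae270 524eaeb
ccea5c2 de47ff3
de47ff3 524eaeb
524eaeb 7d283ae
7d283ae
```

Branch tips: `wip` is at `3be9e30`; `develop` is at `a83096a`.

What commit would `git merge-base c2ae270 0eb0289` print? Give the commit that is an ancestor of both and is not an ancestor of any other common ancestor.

Ancestors of c2ae270: {524eaeb, 7d283ae, c2ae270}.
Ancestors of 0eb0289: {0eb0289, 524eaeb, 7d283ae, 8897b82, d94b224, de47ff3}.
Common ancestors: {524eaeb, 7d283ae}.
Among these, 524eaeb is not an ancestor of any other common ancestor — it is the merge base.

524eaeb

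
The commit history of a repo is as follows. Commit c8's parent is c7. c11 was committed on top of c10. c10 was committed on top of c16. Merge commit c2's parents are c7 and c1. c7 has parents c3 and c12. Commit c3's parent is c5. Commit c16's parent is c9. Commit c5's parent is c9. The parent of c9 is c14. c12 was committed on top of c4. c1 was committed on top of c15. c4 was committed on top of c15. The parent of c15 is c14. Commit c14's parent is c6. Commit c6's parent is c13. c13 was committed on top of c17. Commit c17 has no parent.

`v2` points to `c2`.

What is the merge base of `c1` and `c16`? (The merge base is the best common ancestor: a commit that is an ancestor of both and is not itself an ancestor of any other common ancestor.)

c14

Ancestors of c1: {c1, c13, c14, c15, c17, c6}.
Ancestors of c16: {c13, c14, c16, c17, c6, c9}.
Common ancestors: {c13, c14, c17, c6}.
Among these, c14 is not an ancestor of any other common ancestor — it is the merge base.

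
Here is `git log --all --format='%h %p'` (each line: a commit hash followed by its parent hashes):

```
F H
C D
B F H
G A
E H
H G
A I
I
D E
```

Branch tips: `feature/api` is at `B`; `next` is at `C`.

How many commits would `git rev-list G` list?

3

Walking parent pointers from G: reachable set = {A, G, I}.
That is 3 commits.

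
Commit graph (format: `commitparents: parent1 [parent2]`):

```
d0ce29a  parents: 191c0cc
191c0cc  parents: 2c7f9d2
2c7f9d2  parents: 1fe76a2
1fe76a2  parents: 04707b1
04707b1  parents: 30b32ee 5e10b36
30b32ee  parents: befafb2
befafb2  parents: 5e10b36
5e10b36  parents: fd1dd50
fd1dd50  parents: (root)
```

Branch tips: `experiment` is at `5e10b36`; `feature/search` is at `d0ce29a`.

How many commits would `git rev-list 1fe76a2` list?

6

Walking parent pointers from 1fe76a2: reachable set = {04707b1, 1fe76a2, 30b32ee, 5e10b36, befafb2, fd1dd50}.
That is 6 commits.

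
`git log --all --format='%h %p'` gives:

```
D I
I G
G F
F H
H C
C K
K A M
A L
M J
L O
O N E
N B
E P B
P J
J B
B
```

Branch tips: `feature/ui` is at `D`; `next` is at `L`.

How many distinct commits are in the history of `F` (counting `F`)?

13

Walking parent pointers from F: reachable set = {A, B, C, E, F, H, J, K, L, M, N, O, P}.
That is 13 commits.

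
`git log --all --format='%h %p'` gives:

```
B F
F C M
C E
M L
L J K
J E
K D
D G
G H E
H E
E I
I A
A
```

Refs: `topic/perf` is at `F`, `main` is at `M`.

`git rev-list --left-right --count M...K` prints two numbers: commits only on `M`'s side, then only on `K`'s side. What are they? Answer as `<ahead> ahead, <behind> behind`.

Reachable from M: {A, D, E, G, H, I, J, K, L, M}.
Reachable from K: {A, D, E, G, H, I, K}.
Only in M's history (ahead): {J, L, M} — 3.
Only in K's history (behind): {} — 0.

3 ahead, 0 behind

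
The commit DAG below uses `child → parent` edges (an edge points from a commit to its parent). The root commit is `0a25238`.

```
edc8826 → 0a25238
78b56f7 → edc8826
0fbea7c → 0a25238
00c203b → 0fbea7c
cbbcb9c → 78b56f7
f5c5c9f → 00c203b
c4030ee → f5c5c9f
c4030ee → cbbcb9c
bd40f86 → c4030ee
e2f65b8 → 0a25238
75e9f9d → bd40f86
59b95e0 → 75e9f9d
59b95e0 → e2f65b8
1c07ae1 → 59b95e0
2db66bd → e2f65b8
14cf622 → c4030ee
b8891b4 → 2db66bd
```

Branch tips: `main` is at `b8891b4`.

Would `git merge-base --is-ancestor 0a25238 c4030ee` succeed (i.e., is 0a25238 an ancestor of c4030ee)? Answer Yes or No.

Ancestors of c4030ee (commits reachable by following parents): {00c203b, 0a25238, 0fbea7c, 78b56f7, c4030ee, cbbcb9c, edc8826, f5c5c9f}.
0a25238 is in that set, so it is an ancestor of c4030ee.

Yes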